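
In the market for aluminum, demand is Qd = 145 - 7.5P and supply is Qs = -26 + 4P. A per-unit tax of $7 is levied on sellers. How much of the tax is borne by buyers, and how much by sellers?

Buyers bear 56/23, sellers bear 105/23

Pre-tax equilibrium: P* = 342/23, Q* = 770/23.
Tax on sellers shifts supply to Qs = -26 + 4(P − 7) = -54 + 4P.
145 - 7.5P = -54 + 4P gives buyer price Pb = 398/23; sellers receive Ps = 398/23 − 7 = 237/23.
New quantity: Q = 145 − 7.5(398/23) = 350/23.
Buyer burden = 398/23 − 342/23 = 56/23; seller burden = 342/23 − 237/23 = 105/23.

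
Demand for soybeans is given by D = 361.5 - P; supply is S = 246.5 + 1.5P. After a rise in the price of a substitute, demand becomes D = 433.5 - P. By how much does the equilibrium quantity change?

ΔQ = 43.2

Original equilibrium: P* = 46, Q* = 315.5.
New equilibrium: 433.5 - P = 246.5 + 1.5P, so 187 = 2.5P and P' = 74.8; Q' = 433.5 − 1(74.8) = 358.7.
Change in quantity: 358.7 − 315.5 = 43.2.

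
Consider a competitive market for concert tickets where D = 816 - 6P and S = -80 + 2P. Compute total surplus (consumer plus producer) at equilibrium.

Equilibrium: 816 - 6P = -80 + 2P gives P* = 112, Q* = 144.
Demand choke price: P = 136; supply starts at P = 40.
CS = ½(136 − 112)(144) = 1728; PS = ½(112 − 40)(144) = 5184.

Total surplus = 6912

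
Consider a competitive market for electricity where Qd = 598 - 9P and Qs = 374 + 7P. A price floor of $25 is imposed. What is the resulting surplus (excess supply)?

Equilibrium price would be P* = 14, so the floor at 25 binds.
At P = 25: Qd = 373, Qs = 549.
Surplus = 549 − 373 = 176.

Surplus = 176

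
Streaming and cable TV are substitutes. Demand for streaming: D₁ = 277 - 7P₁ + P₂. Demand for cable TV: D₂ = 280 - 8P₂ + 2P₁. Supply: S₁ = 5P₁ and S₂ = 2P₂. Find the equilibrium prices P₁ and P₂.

Market 1: 277 - 7P₁ + P₂ = 5P₁ → 12P₁ - P₂ = 277.
Market 2: 10P₂ - 2P₁ = 280.
Eliminating P₂: 10×(1) + 1×(2) gives 118P₁ = 3050, so P₁ = 1525/59.
Back-substitute into (2): P₂ = (280 + 2×1525/59) / 10 = 1957/59.

P₁ = 1525/59, P₂ = 1957/59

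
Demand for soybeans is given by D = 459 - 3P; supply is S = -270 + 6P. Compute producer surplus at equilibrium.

Equilibrium: 459 - 3P = -270 + 6P gives P* = 81, Q* = 216.
Supply starts at P = 45 (where S = 0).
PS = ½(81 − 45)(216) = 3888.

Producer surplus = 3888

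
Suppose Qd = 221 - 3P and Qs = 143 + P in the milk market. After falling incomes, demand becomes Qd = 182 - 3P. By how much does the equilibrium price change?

Original equilibrium: P* = 19.5, Q* = 162.5.
New equilibrium: 182 - 3P = 143 + P, so 39 = 4P and P' = 9.75; Q' = 182 − 3(9.75) = 152.75.
Change in price: 9.75 − 19.5 = -9.75.

ΔP = -9.75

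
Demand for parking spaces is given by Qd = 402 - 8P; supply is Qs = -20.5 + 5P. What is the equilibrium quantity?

Set Qd = Qs: 402 - 8P = -20.5 + 5P.
422.5 = 13P, so P* = 32.5.
Q* = 402 − 8(32.5) = 142.

Q* = 142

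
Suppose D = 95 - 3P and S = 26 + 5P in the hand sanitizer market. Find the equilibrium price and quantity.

P* = 8.625, Q* = 69.125

Set D = S: 95 - 3P = 26 + 5P.
69 = 8P, so P* = 8.625.
Q* = 95 − 3(8.625) = 69.125.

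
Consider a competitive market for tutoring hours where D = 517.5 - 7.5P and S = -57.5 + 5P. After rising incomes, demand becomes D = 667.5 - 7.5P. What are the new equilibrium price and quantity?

Original equilibrium: P* = 46, Q* = 172.5.
New equilibrium: 667.5 - 7.5P = -57.5 + 5P, so 725 = 12.5P and P' = 58; Q' = 667.5 − 7.5(58) = 232.5.

P' = 58, Q' = 232.5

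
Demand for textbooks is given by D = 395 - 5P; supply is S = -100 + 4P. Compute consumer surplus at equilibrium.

Equilibrium: 395 - 5P = -100 + 4P gives P* = 55, Q* = 120.
Demand choke price (D = 0): P = 79.
CS = ½(79 − 55)(120) = 1440.

Consumer surplus = 1440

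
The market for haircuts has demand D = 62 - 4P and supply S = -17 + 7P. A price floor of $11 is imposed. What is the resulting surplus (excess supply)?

Equilibrium price would be P* = 79/11, so the floor at 11 binds.
At P = 11: D = 18, S = 60.
Surplus = 60 − 18 = 42.

Surplus = 42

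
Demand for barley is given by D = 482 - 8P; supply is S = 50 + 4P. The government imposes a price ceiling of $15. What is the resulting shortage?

Equilibrium price would be P* = 36, so the ceiling at 15 binds.
At P = 15: D = 482 − 8(15) = 362, S = 50 + 4(15) = 110.
Shortage = 362 − 110 = 252.

Shortage = 252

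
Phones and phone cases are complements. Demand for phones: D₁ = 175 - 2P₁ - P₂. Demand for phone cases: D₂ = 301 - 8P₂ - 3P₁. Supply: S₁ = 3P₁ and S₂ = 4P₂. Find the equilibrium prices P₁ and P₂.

Market 1: 175 - 2P₁ - P₂ = 3P₁ → 5P₁ + P₂ = 175.
Market 2: 12P₂ + 3P₁ = 301.
Eliminating P₂: 12×(1) − 1×(2) gives 57P₁ = 1799, so P₁ = 1799/57.
Back-substitute into (2): P₂ = (301 − 3×1799/57) / 12 = 980/57.

P₁ = 1799/57, P₂ = 980/57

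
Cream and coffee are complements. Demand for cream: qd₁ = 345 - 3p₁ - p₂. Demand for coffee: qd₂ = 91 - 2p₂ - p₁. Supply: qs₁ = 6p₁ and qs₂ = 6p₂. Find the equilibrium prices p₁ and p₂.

p₁ = 2669/71, p₂ = 474/71

Market 1: 345 - 3p₁ - p₂ = 6p₁ → 9p₁ + p₂ = 345.
Market 2: 8p₂ + p₁ = 91.
Eliminating p₂: 8×(1) − 1×(2) gives 71p₁ = 2669, so p₁ = 2669/71.
Back-substitute into (2): p₂ = (91 − 1×2669/71) / 8 = 474/71.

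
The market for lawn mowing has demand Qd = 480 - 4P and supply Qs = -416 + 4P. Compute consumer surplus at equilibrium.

Equilibrium: 480 - 4P = -416 + 4P gives P* = 112, Q* = 32.
Demand choke price (Qd = 0): P = 120.
CS = ½(120 − 112)(32) = 128.

Consumer surplus = 128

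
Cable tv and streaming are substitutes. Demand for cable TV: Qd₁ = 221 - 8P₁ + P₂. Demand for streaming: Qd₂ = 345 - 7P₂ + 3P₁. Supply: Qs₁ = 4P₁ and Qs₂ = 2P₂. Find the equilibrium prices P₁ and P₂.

Market 1: 221 - 8P₁ + P₂ = 4P₁ → 12P₁ - P₂ = 221.
Market 2: 9P₂ - 3P₁ = 345.
Eliminating P₂: 9×(1) + 1×(2) gives 105P₁ = 2334, so P₁ = 778/35.
Back-substitute into (2): P₂ = (345 + 3×778/35) / 9 = 1601/35.

P₁ = 778/35, P₂ = 1601/35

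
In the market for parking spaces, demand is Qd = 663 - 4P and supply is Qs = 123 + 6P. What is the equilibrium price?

Set Qd = Qs: 663 - 4P = 123 + 6P.
540 = 10P, so P* = 54.
Q* = 663 − 4(54) = 447.

P* = 54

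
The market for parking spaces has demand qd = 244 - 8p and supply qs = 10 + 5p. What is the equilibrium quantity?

Set qd = qs: 244 - 8p = 10 + 5p.
234 = 13p, so p* = 18.
q* = 244 − 8(18) = 100.

q* = 100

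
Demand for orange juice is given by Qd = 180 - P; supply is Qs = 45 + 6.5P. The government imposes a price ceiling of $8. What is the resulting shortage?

Equilibrium price would be P* = 18, so the ceiling at 8 binds.
At P = 8: Qd = 180 − 1(8) = 172, Qs = 45 + 6.5(8) = 97.
Shortage = 172 − 97 = 75.

Shortage = 75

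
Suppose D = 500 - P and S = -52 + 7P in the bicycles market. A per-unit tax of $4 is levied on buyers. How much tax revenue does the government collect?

Tax revenue = 1710

Pre-tax equilibrium: P* = 69, Q* = 431.
Tax on buyers shifts demand to D = 500 − 1(P + 4) = 496 - P.
496 - P = -52 + 7P gives seller price Ps = 68.5; buyers pay Pb = 68.5 + 4 = 72.5.
New quantity: Q = 500 − 1(72.5) = 427.5.
Revenue = 4 × 427.5 = 1710.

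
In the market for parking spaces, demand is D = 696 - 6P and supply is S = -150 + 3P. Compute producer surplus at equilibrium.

Producer surplus = 2904

Equilibrium: 696 - 6P = -150 + 3P gives P* = 94, Q* = 132.
Supply starts at P = 50 (where S = 0).
PS = ½(94 − 50)(132) = 2904.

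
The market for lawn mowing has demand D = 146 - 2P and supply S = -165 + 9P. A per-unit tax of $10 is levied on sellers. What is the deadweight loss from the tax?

Pre-tax equilibrium: P* = 311/11, Q* = 984/11.
Tax on sellers shifts supply to S = -165 + 9(P − 10) = -255 + 9P.
146 - 2P = -255 + 9P gives buyer price Pb = 401/11; sellers receive Ps = 401/11 − 10 = 291/11.
New quantity: Q = 146 − 2(401/11) = 804/11.
DWL = ½ × 10 × (984/11 − 804/11) = 900/11.

Deadweight loss = 900/11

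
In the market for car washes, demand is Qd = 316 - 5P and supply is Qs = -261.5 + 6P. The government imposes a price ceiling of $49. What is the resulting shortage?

Equilibrium price would be P* = 52.5, so the ceiling at 49 binds.
At P = 49: Qd = 316 − 5(49) = 71, Qs = -261.5 + 6(49) = 32.5.
Shortage = 71 − 32.5 = 38.5.

Shortage = 38.5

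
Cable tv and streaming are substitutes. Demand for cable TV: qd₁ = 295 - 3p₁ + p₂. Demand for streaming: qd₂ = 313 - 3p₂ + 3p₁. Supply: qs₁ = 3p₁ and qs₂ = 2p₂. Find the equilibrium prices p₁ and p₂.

Market 1: 295 - 3p₁ + p₂ = 3p₁ → 6p₁ - p₂ = 295.
Market 2: 5p₂ - 3p₁ = 313.
Eliminating p₂: 5×(1) + 1×(2) gives 27p₁ = 1788, so p₁ = 596/9.
Back-substitute into (2): p₂ = (313 + 3×596/9) / 5 = 307/3.

p₁ = 596/9, p₂ = 307/3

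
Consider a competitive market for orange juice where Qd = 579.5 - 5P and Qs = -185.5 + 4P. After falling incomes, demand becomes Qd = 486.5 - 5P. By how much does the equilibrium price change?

Original equilibrium: P* = 85, Q* = 154.5.
New equilibrium: 486.5 - 5P = -185.5 + 4P, so 672 = 9P and P' = 224/3; Q' = 486.5 − 5(224/3) = 679/6.
Change in price: 224/3 − 85 = -31/3.

ΔP = -31/3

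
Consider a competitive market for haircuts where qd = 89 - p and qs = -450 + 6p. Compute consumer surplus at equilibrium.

Consumer surplus = 72

Equilibrium: 89 - p = -450 + 6p gives p* = 77, q* = 12.
Demand choke price (qd = 0): p = 89.
CS = ½(89 − 77)(12) = 72.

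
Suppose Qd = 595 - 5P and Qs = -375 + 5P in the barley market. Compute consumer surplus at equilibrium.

Consumer surplus = 1210

Equilibrium: 595 - 5P = -375 + 5P gives P* = 97, Q* = 110.
Demand choke price (Qd = 0): P = 119.
CS = ½(119 − 97)(110) = 1210.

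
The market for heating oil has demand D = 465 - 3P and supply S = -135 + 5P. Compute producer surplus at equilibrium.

Equilibrium: 465 - 3P = -135 + 5P gives P* = 75, Q* = 240.
Supply starts at P = 27 (where S = 0).
PS = ½(75 − 27)(240) = 5760.

Producer surplus = 5760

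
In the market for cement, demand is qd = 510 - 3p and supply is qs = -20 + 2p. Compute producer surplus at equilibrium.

Equilibrium: 510 - 3p = -20 + 2p gives p* = 106, q* = 192.
Supply starts at p = 10 (where qs = 0).
PS = ½(106 − 10)(192) = 9216.

Producer surplus = 9216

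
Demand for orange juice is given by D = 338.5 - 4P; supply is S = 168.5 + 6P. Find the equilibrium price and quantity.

Set D = S: 338.5 - 4P = 168.5 + 6P.
170 = 10P, so P* = 17.
Q* = 338.5 − 4(17) = 270.5.

P* = 17, Q* = 270.5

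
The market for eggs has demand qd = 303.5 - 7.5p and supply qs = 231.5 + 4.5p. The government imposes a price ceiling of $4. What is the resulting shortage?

Shortage = 24

Equilibrium price would be p* = 6, so the ceiling at 4 binds.
At p = 4: qd = 303.5 − 7.5(4) = 273.5, qs = 231.5 + 4.5(4) = 249.5.
Shortage = 273.5 − 249.5 = 24.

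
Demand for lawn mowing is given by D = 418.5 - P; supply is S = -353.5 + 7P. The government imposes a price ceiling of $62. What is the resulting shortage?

Shortage = 276

Equilibrium price would be P* = 96.5, so the ceiling at 62 binds.
At P = 62: D = 418.5 − 1(62) = 356.5, S = -353.5 + 7(62) = 80.5.
Shortage = 356.5 − 80.5 = 276.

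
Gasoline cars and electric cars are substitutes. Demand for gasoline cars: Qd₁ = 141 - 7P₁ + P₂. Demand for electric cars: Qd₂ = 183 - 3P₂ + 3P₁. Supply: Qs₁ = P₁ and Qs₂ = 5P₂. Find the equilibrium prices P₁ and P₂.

Market 1: 141 - 7P₁ + P₂ = P₁ → 8P₁ - P₂ = 141.
Market 2: 8P₂ - 3P₁ = 183.
Eliminating P₂: 8×(1) + 1×(2) gives 61P₁ = 1311, so P₁ = 1311/61.
Back-substitute into (2): P₂ = (183 + 3×1311/61) / 8 = 1887/61.

P₁ = 1311/61, P₂ = 1887/61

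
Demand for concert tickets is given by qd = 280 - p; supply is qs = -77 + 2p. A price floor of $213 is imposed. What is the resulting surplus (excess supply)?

Surplus = 282

Equilibrium price would be p* = 119, so the floor at 213 binds.
At p = 213: qd = 67, qs = 349.
Surplus = 349 − 67 = 282.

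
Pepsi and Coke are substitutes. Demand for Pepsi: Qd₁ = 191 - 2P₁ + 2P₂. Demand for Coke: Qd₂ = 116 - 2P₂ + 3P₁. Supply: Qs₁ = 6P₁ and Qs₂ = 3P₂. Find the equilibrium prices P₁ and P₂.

P₁ = 1187/34, P₂ = 1501/34

Market 1: 191 - 2P₁ + 2P₂ = 6P₁ → 8P₁ - 2P₂ = 191.
Market 2: 5P₂ - 3P₁ = 116.
Eliminating P₂: 5×(1) + 2×(2) gives 34P₁ = 1187, so P₁ = 1187/34.
Back-substitute into (2): P₂ = (116 + 3×1187/34) / 5 = 1501/34.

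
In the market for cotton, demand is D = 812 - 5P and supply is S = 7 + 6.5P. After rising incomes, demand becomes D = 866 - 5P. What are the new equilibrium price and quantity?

Original equilibrium: P* = 70, Q* = 462.
New equilibrium: 866 - 5P = 7 + 6.5P, so 859 = 11.5P and P' = 1718/23; Q' = 866 − 5(1718/23) = 11328/23.

P' = 1718/23, Q' = 11328/23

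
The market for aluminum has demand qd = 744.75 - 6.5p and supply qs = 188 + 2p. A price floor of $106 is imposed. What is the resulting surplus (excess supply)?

Surplus = 344.25

Equilibrium price would be p* = 65.5, so the floor at 106 binds.
At p = 106: qd = 55.75, qs = 400.
Surplus = 400 − 55.75 = 344.25.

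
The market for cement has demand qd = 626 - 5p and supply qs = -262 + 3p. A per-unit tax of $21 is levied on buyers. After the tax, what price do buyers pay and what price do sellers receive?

Pre-tax equilibrium: p* = 111, q* = 71.
Tax on buyers shifts demand to qd = 626 − 5(p + 21) = 521 - 5p.
521 - 5p = -262 + 3p gives seller price ps = 97.875; buyers pay pb = 97.875 + 21 = 118.875.
New quantity: q = 626 − 5(118.875) = 31.625.

Buyers pay $118.875, sellers receive $97.875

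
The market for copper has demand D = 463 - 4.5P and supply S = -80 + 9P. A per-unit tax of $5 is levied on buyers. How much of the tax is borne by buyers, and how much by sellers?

Pre-tax equilibrium: P* = 362/9, Q* = 282.
Tax on buyers shifts demand to D = 463 − 4.5(P + 5) = 440.5 - 4.5P.
440.5 - 4.5P = -80 + 9P gives seller price Ps = 347/9; buyers pay Pb = 347/9 + 5 = 392/9.
New quantity: Q = 463 − 4.5(392/9) = 267.
Buyer burden = 392/9 − 362/9 = 10/3; seller burden = 362/9 − 347/9 = 5/3.

Buyers bear 10/3, sellers bear 5/3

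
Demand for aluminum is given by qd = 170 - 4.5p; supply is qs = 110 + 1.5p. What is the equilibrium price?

Set qd = qs: 170 - 4.5p = 110 + 1.5p.
60 = 6p, so p* = 10.
q* = 170 − 4.5(10) = 125.

p* = 10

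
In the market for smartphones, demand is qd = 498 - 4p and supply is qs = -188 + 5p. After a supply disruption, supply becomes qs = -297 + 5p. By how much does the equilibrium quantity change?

Original equilibrium: p* = 686/9, q* = 1738/9.
New equilibrium: 498 - 4p = -297 + 5p, so 795 = 9p and p' = 265/3; q' = 498 − 4(265/3) = 434/3.
Change in quantity: 434/3 − 1738/9 = -436/9.

Δq = -436/9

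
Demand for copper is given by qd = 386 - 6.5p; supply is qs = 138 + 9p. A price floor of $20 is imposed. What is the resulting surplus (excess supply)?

Surplus = 62

Equilibrium price would be p* = 16, so the floor at 20 binds.
At p = 20: qd = 256, qs = 318.
Surplus = 318 − 256 = 62.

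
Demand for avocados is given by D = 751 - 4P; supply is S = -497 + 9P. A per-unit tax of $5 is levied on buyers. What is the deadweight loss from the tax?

Pre-tax equilibrium: P* = 96, Q* = 367.
Tax on buyers shifts demand to D = 751 − 4(P + 5) = 731 - 4P.
731 - 4P = -497 + 9P gives seller price Ps = 1228/13; buyers pay Pb = 1228/13 + 5 = 1293/13.
New quantity: Q = 751 − 4(1293/13) = 4591/13.
DWL = ½ × 5 × (367 − 4591/13) = 450/13.

Deadweight loss = 450/13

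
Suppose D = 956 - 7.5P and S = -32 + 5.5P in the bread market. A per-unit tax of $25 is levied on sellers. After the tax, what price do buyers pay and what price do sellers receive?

Pre-tax equilibrium: P* = 76, Q* = 386.
Tax on sellers shifts supply to S = -32 + 5.5(P − 25) = -169.5 + 5.5P.
956 - 7.5P = -169.5 + 5.5P gives buyer price Pb = 2251/26; sellers receive Ps = 2251/26 − 25 = 1601/26.
New quantity: Q = 956 − 7.5(2251/26) = 15947/52.

Buyers pay 2251/26, sellers receive 1601/26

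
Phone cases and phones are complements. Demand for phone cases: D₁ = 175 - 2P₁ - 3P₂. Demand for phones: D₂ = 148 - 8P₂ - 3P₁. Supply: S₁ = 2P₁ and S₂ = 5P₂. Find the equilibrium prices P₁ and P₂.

Market 1: 175 - 2P₁ - 3P₂ = 2P₁ → 4P₁ + 3P₂ = 175.
Market 2: 13P₂ + 3P₁ = 148.
Eliminating P₂: 13×(1) − 3×(2) gives 43P₁ = 1831, so P₁ = 1831/43.
Back-substitute into (2): P₂ = (148 − 3×1831/43) / 13 = 67/43.

P₁ = 1831/43, P₂ = 67/43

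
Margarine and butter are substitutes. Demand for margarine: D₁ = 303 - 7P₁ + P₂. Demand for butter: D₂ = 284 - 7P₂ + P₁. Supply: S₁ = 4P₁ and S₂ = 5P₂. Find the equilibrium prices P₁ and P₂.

Market 1: 303 - 7P₁ + P₂ = 4P₁ → 11P₁ - P₂ = 303.
Market 2: 12P₂ - P₁ = 284.
Eliminating P₂: 12×(1) + 1×(2) gives 131P₁ = 3920, so P₁ = 3920/131.
Back-substitute into (2): P₂ = (284 + 1×3920/131) / 12 = 3427/131.

P₁ = 3920/131, P₂ = 3427/131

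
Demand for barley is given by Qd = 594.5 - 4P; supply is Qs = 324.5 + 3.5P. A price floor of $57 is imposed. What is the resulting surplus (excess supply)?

Surplus = 157.5

Equilibrium price would be P* = 36, so the floor at 57 binds.
At P = 57: Qd = 366.5, Qs = 524.
Surplus = 524 − 366.5 = 157.5.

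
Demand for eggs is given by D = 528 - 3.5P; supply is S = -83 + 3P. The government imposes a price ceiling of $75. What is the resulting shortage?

Equilibrium price would be P* = 94, so the ceiling at 75 binds.
At P = 75: D = 528 − 3.5(75) = 265.5, S = -83 + 3(75) = 142.
Shortage = 265.5 − 142 = 123.5.

Shortage = 123.5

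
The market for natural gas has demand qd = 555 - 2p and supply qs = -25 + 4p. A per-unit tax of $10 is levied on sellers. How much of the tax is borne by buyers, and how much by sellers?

Pre-tax equilibrium: p* = 290/3, q* = 1085/3.
Tax on sellers shifts supply to qs = -25 + 4(p − 10) = -65 + 4p.
555 - 2p = -65 + 4p gives buyer price pb = 310/3; sellers receive ps = 310/3 − 10 = 280/3.
New quantity: q = 555 − 2(310/3) = 1045/3.
Buyer burden = 310/3 − 290/3 = 20/3; seller burden = 290/3 − 280/3 = 10/3.

Buyers bear 20/3, sellers bear 10/3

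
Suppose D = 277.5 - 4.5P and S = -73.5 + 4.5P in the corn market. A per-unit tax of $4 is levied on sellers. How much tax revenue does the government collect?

Tax revenue = 372

Pre-tax equilibrium: P* = 39, Q* = 102.
Tax on sellers shifts supply to S = -73.5 + 4.5(P − 4) = -91.5 + 4.5P.
277.5 - 4.5P = -91.5 + 4.5P gives buyer price Pb = 41; sellers receive Ps = 41 − 4 = 37.
New quantity: Q = 277.5 − 4.5(41) = 93.
Revenue = 4 × 93 = 372.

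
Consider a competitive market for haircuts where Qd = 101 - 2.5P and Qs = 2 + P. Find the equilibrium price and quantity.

P* = 198/7, Q* = 212/7

Set Qd = Qs: 101 - 2.5P = 2 + P.
99 = 3.5P, so P* = 198/7.
Q* = 101 − 2.5(198/7) = 212/7.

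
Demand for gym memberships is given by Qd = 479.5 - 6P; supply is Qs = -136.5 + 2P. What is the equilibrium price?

P* = 77

Set Qd = Qs: 479.5 - 6P = -136.5 + 2P.
616 = 8P, so P* = 77.
Q* = 479.5 − 6(77) = 17.5.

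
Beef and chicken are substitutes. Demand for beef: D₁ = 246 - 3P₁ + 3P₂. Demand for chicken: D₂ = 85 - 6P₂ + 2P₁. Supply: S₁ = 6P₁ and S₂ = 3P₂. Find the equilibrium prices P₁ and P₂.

Market 1: 246 - 3P₁ + 3P₂ = 6P₁ → 9P₁ - 3P₂ = 246.
Market 2: 9P₂ - 2P₁ = 85.
Eliminating P₂: 9×(1) + 3×(2) gives 75P₁ = 2469, so P₁ = 32.92.
Back-substitute into (2): P₂ = (85 + 2×32.92) / 9 = 16.76.

P₁ = 32.92, P₂ = 16.76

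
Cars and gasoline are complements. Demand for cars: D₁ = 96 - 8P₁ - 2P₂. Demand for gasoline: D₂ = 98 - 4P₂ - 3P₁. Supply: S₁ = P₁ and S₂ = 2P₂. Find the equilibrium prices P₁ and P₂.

P₁ = 95/12, P₂ = 12.375

Market 1: 96 - 8P₁ - 2P₂ = P₁ → 9P₁ + 2P₂ = 96.
Market 2: 6P₂ + 3P₁ = 98.
Eliminating P₂: 6×(1) − 2×(2) gives 48P₁ = 380, so P₁ = 95/12.
Back-substitute into (2): P₂ = (98 − 3×95/12) / 6 = 12.375.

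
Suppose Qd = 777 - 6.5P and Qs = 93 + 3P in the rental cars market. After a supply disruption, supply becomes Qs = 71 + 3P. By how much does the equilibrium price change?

Original equilibrium: P* = 72, Q* = 309.
New equilibrium: 777 - 6.5P = 71 + 3P, so 706 = 9.5P and P' = 1412/19; Q' = 777 − 6.5(1412/19) = 5585/19.
Change in price: 1412/19 − 72 = 44/19.

ΔP = 44/19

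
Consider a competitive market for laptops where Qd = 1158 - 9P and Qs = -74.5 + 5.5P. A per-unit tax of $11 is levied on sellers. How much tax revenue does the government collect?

Pre-tax equilibrium: P* = 85, Q* = 393.
Tax on sellers shifts supply to Qs = -74.5 + 5.5(P − 11) = -135 + 5.5P.
1158 - 9P = -135 + 5.5P gives buyer price Pb = 2586/29; sellers receive Ps = 2586/29 − 11 = 2267/29.
New quantity: Q = 1158 − 9(2586/29) = 10308/29.
Revenue = 11 × 10308/29 = 113388/29.

Tax revenue = 113388/29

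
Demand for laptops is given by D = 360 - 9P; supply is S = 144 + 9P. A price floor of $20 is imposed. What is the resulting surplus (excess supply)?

Equilibrium price would be P* = 12, so the floor at 20 binds.
At P = 20: D = 180, S = 324.
Surplus = 324 − 180 = 144.

Surplus = 144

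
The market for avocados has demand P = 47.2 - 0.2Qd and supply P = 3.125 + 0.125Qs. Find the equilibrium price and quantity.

Set the two price expressions equal: 47.2 - 0.2Q = 3.125 + 0.125Q.
44.075 = 0.325Q, so Q* = 1763/13.
P* = 47.2 − (0.2)(1763/13) = 261/13.

P* = 261/13, Q* = 1763/13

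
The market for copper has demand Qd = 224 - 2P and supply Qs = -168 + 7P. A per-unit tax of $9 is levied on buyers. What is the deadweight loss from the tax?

Pre-tax equilibrium: P* = 392/9, Q* = 1232/9.
Tax on buyers shifts demand to Qd = 224 − 2(P + 9) = 206 - 2P.
206 - 2P = -168 + 7P gives seller price Ps = 374/9; buyers pay Pb = 374/9 + 9 = 455/9.
New quantity: Q = 224 − 2(455/9) = 1106/9.
DWL = ½ × 9 × (1232/9 − 1106/9) = 63.

Deadweight loss = 63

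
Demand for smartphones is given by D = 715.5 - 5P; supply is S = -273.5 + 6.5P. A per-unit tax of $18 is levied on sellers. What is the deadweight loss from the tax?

Deadweight loss = 10530/23

Pre-tax equilibrium: P* = 86, Q* = 285.5.
Tax on sellers shifts supply to S = -273.5 + 6.5(P − 18) = -390.5 + 6.5P.
715.5 - 5P = -390.5 + 6.5P gives buyer price Pb = 2212/23; sellers receive Ps = 2212/23 − 18 = 1798/23.
New quantity: Q = 715.5 − 5(2212/23) = 10793/46.
DWL = ½ × 18 × (285.5 − 10793/46) = 10530/23.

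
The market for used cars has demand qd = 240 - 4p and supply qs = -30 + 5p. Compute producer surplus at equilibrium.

Equilibrium: 240 - 4p = -30 + 5p gives p* = 30, q* = 120.
Supply starts at p = 6 (where qs = 0).
PS = ½(30 − 6)(120) = 1440.

Producer surplus = 1440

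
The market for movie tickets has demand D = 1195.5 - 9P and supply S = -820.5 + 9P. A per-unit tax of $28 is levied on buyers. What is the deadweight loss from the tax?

Deadweight loss = 1764

Pre-tax equilibrium: P* = 112, Q* = 187.5.
Tax on buyers shifts demand to D = 1195.5 − 9(P + 28) = 943.5 - 9P.
943.5 - 9P = -820.5 + 9P gives seller price Ps = 98; buyers pay Pb = 98 + 28 = 126.
New quantity: Q = 1195.5 − 9(126) = 61.5.
DWL = ½ × 28 × (187.5 − 61.5) = 1764.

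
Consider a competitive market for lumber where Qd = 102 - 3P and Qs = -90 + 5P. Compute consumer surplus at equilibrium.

Equilibrium: 102 - 3P = -90 + 5P gives P* = 24, Q* = 30.
Demand choke price (Qd = 0): P = 34.
CS = ½(34 − 24)(30) = 150.

Consumer surplus = 150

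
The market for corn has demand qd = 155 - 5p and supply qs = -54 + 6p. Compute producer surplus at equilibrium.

Producer surplus = 300

Equilibrium: 155 - 5p = -54 + 6p gives p* = 19, q* = 60.
Supply starts at p = 9 (where qs = 0).
PS = ½(19 − 9)(60) = 300.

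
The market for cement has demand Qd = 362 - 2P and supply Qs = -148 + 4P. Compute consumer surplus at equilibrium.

Consumer surplus = 9216

Equilibrium: 362 - 2P = -148 + 4P gives P* = 85, Q* = 192.
Demand choke price (Qd = 0): P = 181.
CS = ½(181 − 85)(192) = 9216.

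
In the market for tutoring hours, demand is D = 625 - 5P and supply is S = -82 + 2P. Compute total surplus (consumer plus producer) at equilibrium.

Equilibrium: 625 - 5P = -82 + 2P gives P* = 101, Q* = 120.
Demand choke price: P = 125; supply starts at P = 41.
CS = ½(125 − 101)(120) = 1440; PS = ½(101 − 41)(120) = 3600.

Total surplus = 5040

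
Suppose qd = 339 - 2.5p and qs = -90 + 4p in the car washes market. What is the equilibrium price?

Set qd = qs: 339 - 2.5p = -90 + 4p.
429 = 6.5p, so p* = 66.
q* = 339 − 2.5(66) = 174.

p* = 66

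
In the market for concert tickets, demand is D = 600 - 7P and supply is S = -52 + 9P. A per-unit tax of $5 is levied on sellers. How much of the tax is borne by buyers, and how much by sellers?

Pre-tax equilibrium: P* = 40.75, Q* = 314.75.
Tax on sellers shifts supply to S = -52 + 9(P − 5) = -97 + 9P.
600 - 7P = -97 + 9P gives buyer price Pb = 43.5625; sellers receive Ps = 43.5625 − 5 = 38.5625.
New quantity: Q = 600 − 7(43.5625) = 295.0625.
Buyer burden = 43.5625 − 40.75 = 2.8125; seller burden = 40.75 − 38.5625 = 2.1875.

Buyers bear $2.8125, sellers bear $2.1875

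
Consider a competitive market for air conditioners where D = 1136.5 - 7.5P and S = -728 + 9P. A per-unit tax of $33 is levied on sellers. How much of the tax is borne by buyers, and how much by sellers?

Pre-tax equilibrium: P* = 113, Q* = 289.
Tax on sellers shifts supply to S = -728 + 9(P − 33) = -1025 + 9P.
1136.5 - 7.5P = -1025 + 9P gives buyer price Pb = 131; sellers receive Ps = 131 − 33 = 98.
New quantity: Q = 1136.5 − 7.5(131) = 154.
Buyer burden = 131 − 113 = 18; seller burden = 113 − 98 = 15.

Buyers bear $18, sellers bear $15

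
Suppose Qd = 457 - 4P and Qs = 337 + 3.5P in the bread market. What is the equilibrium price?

Set Qd = Qs: 457 - 4P = 337 + 3.5P.
120 = 7.5P, so P* = 16.
Q* = 457 − 4(16) = 393.

P* = 16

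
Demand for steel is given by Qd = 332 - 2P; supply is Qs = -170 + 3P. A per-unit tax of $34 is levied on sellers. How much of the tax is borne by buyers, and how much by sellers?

Buyers bear $20.4, sellers bear $13.6

Pre-tax equilibrium: P* = 100.4, Q* = 131.2.
Tax on sellers shifts supply to Qs = -170 + 3(P − 34) = -272 + 3P.
332 - 2P = -272 + 3P gives buyer price Pb = 120.8; sellers receive Ps = 120.8 − 34 = 86.8.
New quantity: Q = 332 − 2(120.8) = 90.4.
Buyer burden = 120.8 − 100.4 = 20.4; seller burden = 100.4 − 86.8 = 13.6.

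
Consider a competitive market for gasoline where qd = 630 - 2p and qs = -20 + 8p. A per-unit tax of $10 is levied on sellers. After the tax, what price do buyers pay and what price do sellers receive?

Pre-tax equilibrium: p* = 65, q* = 500.
Tax on sellers shifts supply to qs = -20 + 8(p − 10) = -100 + 8p.
630 - 2p = -100 + 8p gives buyer price pb = 73; sellers receive ps = 73 − 10 = 63.
New quantity: q = 630 − 2(73) = 484.

Buyers pay $73, sellers receive $63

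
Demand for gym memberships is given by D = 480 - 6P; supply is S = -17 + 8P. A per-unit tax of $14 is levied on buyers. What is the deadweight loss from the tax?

Pre-tax equilibrium: P* = 35.5, Q* = 267.
Tax on buyers shifts demand to D = 480 − 6(P + 14) = 396 - 6P.
396 - 6P = -17 + 8P gives seller price Ps = 29.5; buyers pay Pb = 29.5 + 14 = 43.5.
New quantity: Q = 480 − 6(43.5) = 219.
DWL = ½ × 14 × (267 − 219) = 336.

Deadweight loss = 336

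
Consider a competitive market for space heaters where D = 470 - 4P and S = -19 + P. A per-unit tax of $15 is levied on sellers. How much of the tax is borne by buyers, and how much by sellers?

Pre-tax equilibrium: P* = 97.8, Q* = 78.8.
Tax on sellers shifts supply to S = -19 + 1(P − 15) = -34 + P.
470 - 4P = -34 + P gives buyer price Pb = 100.8; sellers receive Ps = 100.8 − 15 = 85.8.
New quantity: Q = 470 − 4(100.8) = 66.8.
Buyer burden = 100.8 − 97.8 = 3; seller burden = 97.8 − 85.8 = 12.

Buyers bear $3, sellers bear $12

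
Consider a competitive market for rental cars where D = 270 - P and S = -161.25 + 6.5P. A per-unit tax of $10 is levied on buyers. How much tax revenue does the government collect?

Tax revenue = 6115/3

Pre-tax equilibrium: P* = 57.5, Q* = 212.5.
Tax on buyers shifts demand to D = 270 − 1(P + 10) = 260 - P.
260 - P = -161.25 + 6.5P gives seller price Ps = 337/6; buyers pay Pb = 337/6 + 10 = 397/6.
New quantity: Q = 270 − 1(397/6) = 1223/6.
Revenue = 10 × 1223/6 = 6115/3.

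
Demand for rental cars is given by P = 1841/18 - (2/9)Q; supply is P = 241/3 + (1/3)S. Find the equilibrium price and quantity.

Set the two price expressions equal: 1841/18 - (2/9)Q = 241/3 + (1/3)Q.
395/18 = (5/9)Q, so Q* = 39.5.
P* = 1841/18 − (2/9)(39.5) = 93.5.

P* = 93.5, Q* = 39.5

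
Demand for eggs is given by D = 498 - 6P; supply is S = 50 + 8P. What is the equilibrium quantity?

Set D = S: 498 - 6P = 50 + 8P.
448 = 14P, so P* = 32.
Q* = 498 − 6(32) = 306.

Q* = 306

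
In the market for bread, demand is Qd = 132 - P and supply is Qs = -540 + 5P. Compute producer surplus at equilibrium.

Equilibrium: 132 - P = -540 + 5P gives P* = 112, Q* = 20.
Supply starts at P = 108 (where Qs = 0).
PS = ½(112 − 108)(20) = 40.

Producer surplus = 40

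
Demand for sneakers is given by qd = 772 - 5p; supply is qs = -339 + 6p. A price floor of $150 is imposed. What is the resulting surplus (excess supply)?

Surplus = 539

Equilibrium price would be p* = 101, so the floor at 150 binds.
At p = 150: qd = 22, qs = 561.
Surplus = 561 − 22 = 539.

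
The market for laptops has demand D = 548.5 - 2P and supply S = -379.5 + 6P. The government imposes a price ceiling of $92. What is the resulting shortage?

Equilibrium price would be P* = 116, so the ceiling at 92 binds.
At P = 92: D = 548.5 − 2(92) = 364.5, S = -379.5 + 6(92) = 172.5.
Shortage = 364.5 − 172.5 = 192.

Shortage = 192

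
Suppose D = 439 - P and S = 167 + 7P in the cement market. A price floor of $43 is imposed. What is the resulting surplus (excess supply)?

Equilibrium price would be P* = 34, so the floor at 43 binds.
At P = 43: D = 396, S = 468.
Surplus = 468 − 396 = 72.

Surplus = 72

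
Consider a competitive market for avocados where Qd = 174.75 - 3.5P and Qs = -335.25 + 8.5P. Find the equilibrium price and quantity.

P* = 42.5, Q* = 26

Set Qd = Qs: 174.75 - 3.5P = -335.25 + 8.5P.
510 = 12P, so P* = 42.5.
Q* = 174.75 − 3.5(42.5) = 26.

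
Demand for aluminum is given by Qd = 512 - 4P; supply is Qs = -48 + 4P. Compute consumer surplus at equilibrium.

Consumer surplus = 6728

Equilibrium: 512 - 4P = -48 + 4P gives P* = 70, Q* = 232.
Demand choke price (Qd = 0): P = 128.
CS = ½(128 − 70)(232) = 6728.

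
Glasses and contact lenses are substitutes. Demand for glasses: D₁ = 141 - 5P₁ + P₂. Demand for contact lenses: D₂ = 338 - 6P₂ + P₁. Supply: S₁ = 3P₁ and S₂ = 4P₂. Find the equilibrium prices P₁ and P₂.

Market 1: 141 - 5P₁ + P₂ = 3P₁ → 8P₁ - P₂ = 141.
Market 2: 10P₂ - P₁ = 338.
Eliminating P₂: 10×(1) + 1×(2) gives 79P₁ = 1748, so P₁ = 1748/79.
Back-substitute into (2): P₂ = (338 + 1×1748/79) / 10 = 2845/79.

P₁ = 1748/79, P₂ = 2845/79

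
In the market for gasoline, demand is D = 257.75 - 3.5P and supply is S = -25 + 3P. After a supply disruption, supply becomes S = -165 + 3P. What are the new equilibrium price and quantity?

Original equilibrium: P* = 43.5, Q* = 105.5.
New equilibrium: 257.75 - 3.5P = -165 + 3P, so 422.75 = 6.5P and P' = 1691/26; Q' = 257.75 − 3.5(1691/26) = 783/26.

P' = 1691/26, Q' = 783/26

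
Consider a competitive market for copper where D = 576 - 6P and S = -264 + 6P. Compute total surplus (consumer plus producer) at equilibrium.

Total surplus = 4056

Equilibrium: 576 - 6P = -264 + 6P gives P* = 70, Q* = 156.
Demand choke price: P = 96; supply starts at P = 44.
CS = ½(96 − 70)(156) = 2028; PS = ½(70 − 44)(156) = 2028.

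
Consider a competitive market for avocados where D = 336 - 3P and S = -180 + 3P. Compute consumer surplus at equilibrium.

Equilibrium: 336 - 3P = -180 + 3P gives P* = 86, Q* = 78.
Demand choke price (D = 0): P = 112.
CS = ½(112 − 86)(78) = 1014.

Consumer surplus = 1014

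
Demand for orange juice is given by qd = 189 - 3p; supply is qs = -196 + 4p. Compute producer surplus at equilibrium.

Equilibrium: 189 - 3p = -196 + 4p gives p* = 55, q* = 24.
Supply starts at p = 49 (where qs = 0).
PS = ½(55 − 49)(24) = 72.

Producer surplus = 72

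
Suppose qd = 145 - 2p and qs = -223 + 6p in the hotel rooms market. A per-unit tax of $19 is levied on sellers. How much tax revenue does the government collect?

Pre-tax equilibrium: p* = 46, q* = 53.
Tax on sellers shifts supply to qs = -223 + 6(p − 19) = -337 + 6p.
145 - 2p = -337 + 6p gives buyer price pb = 60.25; sellers receive ps = 60.25 − 19 = 41.25.
New quantity: q = 145 − 2(60.25) = 24.5.
Revenue = 19 × 24.5 = 465.5.

Tax revenue = 465.5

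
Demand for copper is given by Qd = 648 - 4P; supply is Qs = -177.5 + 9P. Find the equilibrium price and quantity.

P* = 63.5, Q* = 394

Set Qd = Qs: 648 - 4P = -177.5 + 9P.
825.5 = 13P, so P* = 63.5.
Q* = 648 − 4(63.5) = 394.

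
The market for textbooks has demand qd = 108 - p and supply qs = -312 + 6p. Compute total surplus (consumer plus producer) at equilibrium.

Total surplus = 1344

Equilibrium: 108 - p = -312 + 6p gives p* = 60, q* = 48.
Demand choke price: p = 108; supply starts at p = 52.
CS = ½(108 − 60)(48) = 1152; PS = ½(60 − 52)(48) = 192.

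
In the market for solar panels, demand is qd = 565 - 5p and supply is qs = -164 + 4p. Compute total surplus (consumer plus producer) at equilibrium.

Total surplus = 5760

Equilibrium: 565 - 5p = -164 + 4p gives p* = 81, q* = 160.
Demand choke price: p = 113; supply starts at p = 41.
CS = ½(113 − 81)(160) = 2560; PS = ½(81 − 41)(160) = 3200.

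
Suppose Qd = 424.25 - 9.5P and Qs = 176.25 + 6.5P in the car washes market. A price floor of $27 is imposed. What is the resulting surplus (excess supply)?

Equilibrium price would be P* = 15.5, so the floor at 27 binds.
At P = 27: Qd = 167.75, Qs = 351.75.
Surplus = 351.75 − 167.75 = 184.

Surplus = 184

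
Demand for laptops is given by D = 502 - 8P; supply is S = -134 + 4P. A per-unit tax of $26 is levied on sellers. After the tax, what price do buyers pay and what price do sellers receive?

Buyers pay 185/3, sellers receive 107/3

Pre-tax equilibrium: P* = 53, Q* = 78.
Tax on sellers shifts supply to S = -134 + 4(P − 26) = -238 + 4P.
502 - 8P = -238 + 4P gives buyer price Pb = 185/3; sellers receive Ps = 185/3 − 26 = 107/3.
New quantity: Q = 502 − 8(185/3) = 26/3.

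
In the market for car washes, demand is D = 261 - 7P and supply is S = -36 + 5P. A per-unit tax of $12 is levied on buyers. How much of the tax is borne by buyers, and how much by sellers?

Pre-tax equilibrium: P* = 24.75, Q* = 87.75.
Tax on buyers shifts demand to D = 261 − 7(P + 12) = 177 - 7P.
177 - 7P = -36 + 5P gives seller price Ps = 17.75; buyers pay Pb = 17.75 + 12 = 29.75.
New quantity: Q = 261 − 7(29.75) = 52.75.
Buyer burden = 29.75 − 24.75 = 5; seller burden = 24.75 − 17.75 = 7.

Buyers bear $5, sellers bear $7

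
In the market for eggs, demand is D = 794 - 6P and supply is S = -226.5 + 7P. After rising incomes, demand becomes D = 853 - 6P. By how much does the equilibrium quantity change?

ΔQ = 413/13

Original equilibrium: P* = 78.5, Q* = 323.
New equilibrium: 853 - 6P = -226.5 + 7P, so 1079.5 = 13P and P' = 2159/26; Q' = 853 − 6(2159/26) = 4612/13.
Change in quantity: 4612/13 − 323 = 413/13.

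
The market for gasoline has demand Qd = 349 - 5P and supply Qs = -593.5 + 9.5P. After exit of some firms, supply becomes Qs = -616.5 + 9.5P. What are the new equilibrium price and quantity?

P' = 1931/29, Q' = 466/29

Original equilibrium: P* = 65, Q* = 24.
New equilibrium: 349 - 5P = -616.5 + 9.5P, so 965.5 = 14.5P and P' = 1931/29; Q' = 349 − 5(1931/29) = 466/29.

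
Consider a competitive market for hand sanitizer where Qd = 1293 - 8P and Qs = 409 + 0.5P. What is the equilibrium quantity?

Set Qd = Qs: 1293 - 8P = 409 + 0.5P.
884 = 8.5P, so P* = 104.
Q* = 1293 − 8(104) = 461.

Q* = 461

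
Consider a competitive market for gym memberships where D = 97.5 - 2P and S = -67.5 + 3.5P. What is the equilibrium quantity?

Set D = S: 97.5 - 2P = -67.5 + 3.5P.
165 = 5.5P, so P* = 30.
Q* = 97.5 − 2(30) = 37.5.

Q* = 37.5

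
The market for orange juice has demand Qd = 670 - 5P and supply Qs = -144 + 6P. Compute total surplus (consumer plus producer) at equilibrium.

Total surplus = 16500

Equilibrium: 670 - 5P = -144 + 6P gives P* = 74, Q* = 300.
Demand choke price: P = 134; supply starts at P = 24.
CS = ½(134 − 74)(300) = 9000; PS = ½(74 − 24)(300) = 7500.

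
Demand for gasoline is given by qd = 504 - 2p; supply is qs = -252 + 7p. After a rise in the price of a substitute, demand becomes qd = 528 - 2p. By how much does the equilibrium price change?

Original equilibrium: p* = 84, q* = 336.
New equilibrium: 528 - 2p = -252 + 7p, so 780 = 9p and p' = 260/3; q' = 528 − 2(260/3) = 1064/3.
Change in price: 260/3 − 84 = 8/3.

Δp = 8/3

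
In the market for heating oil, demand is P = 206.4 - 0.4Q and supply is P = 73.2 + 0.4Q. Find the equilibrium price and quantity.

Set the two price expressions equal: 206.4 - 0.4Q = 73.2 + 0.4Q.
133.2 = 0.8Q, so Q* = 166.5.
P* = 206.4 − (0.4)(166.5) = 139.8.

P* = 139.8, Q* = 166.5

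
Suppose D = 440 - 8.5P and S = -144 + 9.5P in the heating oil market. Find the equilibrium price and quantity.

P* = 292/9, Q* = 1478/9

Set D = S: 440 - 8.5P = -144 + 9.5P.
584 = 18P, so P* = 292/9.
Q* = 440 − 8.5(292/9) = 1478/9.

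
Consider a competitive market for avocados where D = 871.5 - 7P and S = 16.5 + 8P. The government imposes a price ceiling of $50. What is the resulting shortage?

Shortage = 105

Equilibrium price would be P* = 57, so the ceiling at 50 binds.
At P = 50: D = 871.5 − 7(50) = 521.5, S = 16.5 + 8(50) = 416.5.
Shortage = 521.5 − 416.5 = 105.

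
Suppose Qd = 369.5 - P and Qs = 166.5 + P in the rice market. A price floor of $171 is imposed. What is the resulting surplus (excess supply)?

Equilibrium price would be P* = 101.5, so the floor at 171 binds.
At P = 171: Qd = 198.5, Qs = 337.5.
Surplus = 337.5 − 198.5 = 139.

Surplus = 139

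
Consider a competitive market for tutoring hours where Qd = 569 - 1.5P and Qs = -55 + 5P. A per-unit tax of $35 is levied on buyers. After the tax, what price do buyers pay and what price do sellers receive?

Pre-tax equilibrium: P* = 96, Q* = 425.
Tax on buyers shifts demand to Qd = 569 − 1.5(P + 35) = 516.5 - 1.5P.
516.5 - 1.5P = -55 + 5P gives seller price Ps = 1143/13; buyers pay Pb = 1143/13 + 35 = 1598/13.
New quantity: Q = 569 − 1.5(1598/13) = 5000/13.

Buyers pay 1598/13, sellers receive 1143/13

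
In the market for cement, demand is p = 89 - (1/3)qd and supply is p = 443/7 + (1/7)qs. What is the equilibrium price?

p* = 71

Set the two price expressions equal: 89 - (1/3)q = 443/7 + (1/7)q.
180/7 = (10/21)q, so q* = 54.
p* = 89 − (1/3)(54) = 71.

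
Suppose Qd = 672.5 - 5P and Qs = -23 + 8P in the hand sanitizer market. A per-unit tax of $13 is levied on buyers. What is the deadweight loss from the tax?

Deadweight loss = 260

Pre-tax equilibrium: P* = 53.5, Q* = 405.
Tax on buyers shifts demand to Qd = 672.5 − 5(P + 13) = 607.5 - 5P.
607.5 - 5P = -23 + 8P gives seller price Ps = 48.5; buyers pay Pb = 48.5 + 13 = 61.5.
New quantity: Q = 672.5 − 5(61.5) = 365.
DWL = ½ × 13 × (405 − 365) = 260.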